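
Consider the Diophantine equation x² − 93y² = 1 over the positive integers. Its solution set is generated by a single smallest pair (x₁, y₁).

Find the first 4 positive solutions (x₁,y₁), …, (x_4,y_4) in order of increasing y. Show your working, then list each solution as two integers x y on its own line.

12151 1260
295293601 30620520
7176225079351 744139875780
174396621583094401 18084087230585040

[9; 1,1,1,4,6,4,1,1,1,18] for √93; ℓ=10 ⇒ convergent index 9
step 0: (9, 1)  from 9·(1,0) + (0,1)
…
step 5: (839, 87)  from 6·(135,14) + (29,3)
…
step 7: (4330, 449)  from 1·(3491,362) + (839,87)
step 8: (7821, 811)  from 1·(4330,449) + (3491,362)
step 9: (12151, 1260)  from 1·(7821,811) + (4330,449)
→ (12151, 1260).  Check: 12151²=147646801, 93·1260²=147646800, difference 1.
(x_2, y_2) = (12151·12151 + 93·1260·1260, 12151·1260 + 1260·12151) = (295293601, 30620520)
(x_3, y_3) = (12151·295293601 + 93·1260·30620520, 12151·30620520 + 1260·295293601) = (7176225079351, 744139875780)
(x_4, y_4) = (12151·7176225079351 + 93·1260·744139875780, 12151·744139875780 + 1260·7176225079351) = (174396621583094401, 18084087230585040)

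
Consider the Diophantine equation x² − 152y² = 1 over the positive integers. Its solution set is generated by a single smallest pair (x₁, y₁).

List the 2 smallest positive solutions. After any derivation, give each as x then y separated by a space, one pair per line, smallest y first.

[12; 3,24] for √152; ℓ=2 ⇒ convergent index 1
i=0: a=12 ⇒ p=12, q=1
i=1: a=3 ⇒ p=37, q=3
→ (37, 3).  Check: 37²=1369, 152·3²=1368, difference 1.
(x_2, y_2) = (37·37 + 152·3·3, 37·3 + 3·37) = (2737, 222)

37 3
2737 222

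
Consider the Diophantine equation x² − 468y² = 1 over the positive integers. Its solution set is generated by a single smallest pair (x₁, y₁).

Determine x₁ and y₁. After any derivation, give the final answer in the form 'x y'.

649 30

[21; 1,1,1,2,1,1,1,42] for √468; ℓ=8 ⇒ convergent index 7
k=0  a_k=21  p_k/q_k = 21/1
k=1  a_k=1  p_k/q_k = 22/1
…
k=3  a_k=1  p_k/q_k = 65/3
k=4  a_k=2  p_k/q_k = 173/8
k=5  a_k=1  p_k/q_k = 238/11
k=6  a_k=1  p_k/q_k = 411/19
k=7  a_k=1  p_k/q_k = 649/30
(x₁, y₁) = (649, 30);  649² − 468·30² = 1 ✓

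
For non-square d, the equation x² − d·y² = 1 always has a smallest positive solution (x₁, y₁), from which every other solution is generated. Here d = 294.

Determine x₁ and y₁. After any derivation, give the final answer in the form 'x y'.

√294 → a₀=17, period (6,1,4,1,6,34); ℓ=6 even so k=5
a_0=17:  p_0=17·1+0=17,  q_0=17·0+1=1
…
a_2=1:  p_2=1·103+17=120,  q_2=1·6+1=7
a_3=4:  p_3=4·120+103=583,  q_3=4·7+6=34
a_4=1:  p_4=1·583+120=703,  q_4=1·34+7=41
a_5=6:  p_5=6·703+583=4801,  q_5=6·41+34=280
fundamental: x₁=4801, y₁=280  (since 23049601 − 294·78400 = 1)

4801 280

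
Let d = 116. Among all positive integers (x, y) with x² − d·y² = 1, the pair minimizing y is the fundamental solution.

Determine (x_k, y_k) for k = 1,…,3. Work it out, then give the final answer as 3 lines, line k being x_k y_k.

d=116: √d = [10; 1,3,2,1,4,1,2,3,1,20] (ℓ=10, even), read p_9/q_9
step 0: (10, 1)  from 10·(1,0) + (0,1)
…
step 4: (140, 13)  from 1·(97,9) + (43,4)
step 5: (657, 61)  from 4·(140,13) + (97,9)
step 6: (797, 74)  from 1·(657,61) + (140,13)
…
step 8: (7550, 701)  from 3·(2251,209) + (797,74)
step 9: (9801, 910)  from 1·(7550,701) + (2251,209)
(x₁, y₁) = (9801, 910);  9801² − 116·910² = 1 ✓
k=2:  x_2 = 9801·9801+116·910·910 = 192119201,  y_2 = 9801·910+910·9801 = 17837820
k=3:  x_3 = 9801·192119201+116·910·17837820 = 3765920568201,  y_3 = 9801·17837820+910·192119201 = 349656946730

9801 910
192119201 17837820
3765920568201 349656946730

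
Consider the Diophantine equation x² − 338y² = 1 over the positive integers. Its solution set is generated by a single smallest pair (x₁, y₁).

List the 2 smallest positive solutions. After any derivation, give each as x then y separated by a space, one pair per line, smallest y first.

114243 6214
26102926097 1419812004

√338 → a₀=18, period (2,1,1,2,36); ℓ=5 odd so k=9
i=0: a=18 ⇒ p=18, q=1
i=1: a=2 ⇒ p=37, q=2
…
i=5: a=36 ⇒ p=8696, q=473
…
i=8: a=1 ⇒ p=43958, q=2391
i=9: a=2 ⇒ p=114243, q=6214
→ (114243, 6214).  Check: 114243²=13051463049, 338·6214²=13051463048, difference 1.
k=2:  x_2 = 114243·114243+338·6214·6214 = 26102926097,  y_2 = 114243·6214+6214·114243 = 1419812004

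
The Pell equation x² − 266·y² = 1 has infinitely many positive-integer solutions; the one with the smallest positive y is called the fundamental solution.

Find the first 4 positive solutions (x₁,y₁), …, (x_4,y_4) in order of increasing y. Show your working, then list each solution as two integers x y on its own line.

685 42
938449 57540
1285674445 78829758
1761373051201 107996710920

d=266: √d = [16; 3,4,3,32] (ℓ=4, even), read p_3/q_3
k=0  a_k=16  p_k/q_k = 16/1
k=1  a_k=3  p_k/q_k = 49/3
k=2  a_k=4  p_k/q_k = 212/13
k=3  a_k=3  p_k/q_k = 685/42
(x₁, y₁) = (685, 42);  685² − 266·42² = 1 ✓
k=2:  x_2 = 685·685+266·42·42 = 938449,  y_2 = 685·42+42·685 = 57540
k=3:  x_3 = 685·938449+266·42·57540 = 1285674445,  y_3 = 685·57540+42·938449 = 78829758
k=4:  x_4 = 685·1285674445+266·42·78829758 = 1761373051201,  y_4 = 685·78829758+42·1285674445 = 107996710920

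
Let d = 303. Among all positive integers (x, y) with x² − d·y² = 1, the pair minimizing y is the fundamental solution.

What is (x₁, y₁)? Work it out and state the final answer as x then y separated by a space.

√303 → a₀=17, period (2,2,5,2,2,34); ℓ=6 even so k=5
k=0  a_k=17  p_k/q_k = 17/1
k=1  a_k=2  p_k/q_k = 35/2
…
k=3  a_k=5  p_k/q_k = 470/27
k=4  a_k=2  p_k/q_k = 1027/59
k=5  a_k=2  p_k/q_k = 2524/145
(x₁, y₁) = (2524, 145);  2524² − 303·145² = 1 ✓

2524 145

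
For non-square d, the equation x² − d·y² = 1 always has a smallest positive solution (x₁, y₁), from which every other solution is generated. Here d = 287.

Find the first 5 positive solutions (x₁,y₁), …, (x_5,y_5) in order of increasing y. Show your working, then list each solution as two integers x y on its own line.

√287 = [16; 1,15,1,32, …], period ℓ=4 (even) → k=3
a_0=16:  p_0=16·1+0=16,  q_0=16·0+1=1
…
a_2=15:  p_2=15·17+16=271,  q_2=15·1+1=16
a_3=1:  p_3=1·271+17=288,  q_3=1·16+1=17
→ (288, 17).  Check: 288²=82944, 287·17²=82943, difference 1.
(288+17√287)^2 = 165887 + 9792√287
(288+17√287)^3 = 95550624 + 5640175√287
(288+17√287)^4 = 55036993537 + 3248731008√287
(288+17√287)^5 = 31701212726688 + 1871263420433√287

288 17
165887 9792
95550624 5640175
55036993537 3248731008
31701212726688 1871263420433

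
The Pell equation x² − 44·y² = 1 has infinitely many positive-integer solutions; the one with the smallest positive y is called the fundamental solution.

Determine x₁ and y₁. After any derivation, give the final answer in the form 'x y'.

√44 = [6; 1,1,1,2,1,1,1,12, …], period ℓ=8 (even) → k=7
i=0: a=6 ⇒ p=6, q=1
…
i=2: a=1 ⇒ p=13, q=2
i=3: a=1 ⇒ p=20, q=3
i=4: a=2 ⇒ p=53, q=8
i=5: a=1 ⇒ p=73, q=11
i=6: a=1 ⇒ p=126, q=19
i=7: a=1 ⇒ p=199, q=30
fundamental: x₁=199, y₁=30  (since 39601 − 44·900 = 1)

199 30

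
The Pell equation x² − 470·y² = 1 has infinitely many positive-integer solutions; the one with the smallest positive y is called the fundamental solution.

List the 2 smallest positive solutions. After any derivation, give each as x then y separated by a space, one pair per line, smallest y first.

d=470: √d = [21; 1,2,8,2,1,42] (ℓ=6, even), read p_5/q_5
i=0: a=21 ⇒ p=21, q=1
…
i=2: a=2 ⇒ p=65, q=3
i=3: a=8 ⇒ p=542, q=25
i=4: a=2 ⇒ p=1149, q=53
i=5: a=1 ⇒ p=1691, q=78
→ (1691, 78).  Check: 1691²=2859481, 470·78²=2859480, difference 1.
(x_2, y_2) = (1691·1691 + 470·78·78, 1691·78 + 78·1691) = (5718961, 263796)

1691 78
5718961 263796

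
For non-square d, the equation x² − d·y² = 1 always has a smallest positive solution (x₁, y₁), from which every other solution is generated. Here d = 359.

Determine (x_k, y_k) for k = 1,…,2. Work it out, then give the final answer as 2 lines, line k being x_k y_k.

d=359: √d = [18; 1,17,1,36] (ℓ=4, even), read p_3/q_3
k=0  a_k=18  p_k/q_k = 18/1
…
k=2  a_k=17  p_k/q_k = 341/18
k=3  a_k=1  p_k/q_k = 360/19
(x₁, y₁) = (360, 19);  360² − 359·19² = 1 ✓
n=2: (360,19)∘(360,19) = (360·360+359·19·19, 360·19+19·360) = (259199,13680)

360 19
259199 13680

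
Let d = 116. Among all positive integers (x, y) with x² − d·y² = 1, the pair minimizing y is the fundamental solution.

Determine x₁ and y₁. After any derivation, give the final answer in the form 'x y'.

9801 910

d=116: √d = [10; 1,3,2,1,4,1,2,3,1,20] (ℓ=10, even), read p_9/q_9
a_0=10:  p_0=10·1+0=10,  q_0=10·0+1=1
…
a_6=1:  p_6=1·657+140=797,  q_6=1·61+13=74
…
a_8=3:  p_8=3·2251+797=7550,  q_8=3·209+74=701
a_9=1:  p_9=1·7550+2251=9801,  q_9=1·701+209=910
→ (9801, 910).  Check: 9801²=96059601, 116·910²=96059600, difference 1.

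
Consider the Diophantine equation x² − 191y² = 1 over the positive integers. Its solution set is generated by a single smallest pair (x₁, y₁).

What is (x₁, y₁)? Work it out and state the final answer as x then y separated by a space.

8994000 650783

d=191: √d = [13; 1,4,1,1,3,…,4,1,26] (ℓ=16, even), read p_15/q_15
i=0: a=13 ⇒ p=13, q=1
…
i=2: a=4 ⇒ p=69, q=5
…
i=7: a=2 ⇒ p=2999, q=217
…
i=12: a=1 ⇒ p=911765, q=65973
…
i=14: a=4 ⇒ p=7377553, q=533821
i=15: a=1 ⇒ p=8994000, q=650783
(x₁, y₁) = (8994000, 650783);  8994000² − 191·650783² = 1 ✓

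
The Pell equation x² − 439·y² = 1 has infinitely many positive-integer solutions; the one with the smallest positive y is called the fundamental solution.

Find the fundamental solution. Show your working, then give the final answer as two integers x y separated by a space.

440 21

d=439: √d = [20; 1,19,1,40] (ℓ=4, even), read p_3/q_3
k=0  a_k=20  p_k/q_k = 20/1
…
k=2  a_k=19  p_k/q_k = 419/20
k=3  a_k=1  p_k/q_k = 440/21
(x₁, y₁) = (440, 21);  440² − 439·21² = 1 ✓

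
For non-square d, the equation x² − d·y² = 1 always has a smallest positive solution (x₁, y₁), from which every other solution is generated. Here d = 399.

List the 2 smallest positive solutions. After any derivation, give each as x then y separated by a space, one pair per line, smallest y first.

20 1
799 40

√399 = [19; 1,38, …], period ℓ=2 (even) → k=1
a_0=19:  p_0=19·1+0=19,  q_0=19·0+1=1
a_1=1:  p_1=1·19+1=20,  q_1=1·1+0=1
(x₁, y₁) = (20, 1);  20² − 399·1² = 1 ✓
(20+1√399)^2 = 799 + 40√399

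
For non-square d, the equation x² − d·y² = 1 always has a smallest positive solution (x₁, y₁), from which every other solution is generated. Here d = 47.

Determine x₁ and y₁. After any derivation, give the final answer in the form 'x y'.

[6; 1,5,1,12] for √47; ℓ=4 ⇒ convergent index 3
k=0  a_k=6  p_k/q_k = 6/1
k=1  a_k=1  p_k/q_k = 7/1
k=2  a_k=5  p_k/q_k = 41/6
k=3  a_k=1  p_k/q_k = 48/7
(x₁, y₁) = (48, 7);  48² − 47·7² = 1 ✓

48 7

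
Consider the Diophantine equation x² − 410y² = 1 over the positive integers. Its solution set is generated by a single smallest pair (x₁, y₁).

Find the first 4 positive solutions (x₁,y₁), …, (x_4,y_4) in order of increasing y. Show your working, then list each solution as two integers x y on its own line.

d=410: √d = [20; 4,40] (ℓ=2, even), read p_1/q_1
step 0: (20, 1)  from 20·(1,0) + (0,1)
step 1: (81, 4)  from 4·(20,1) + (1,0)
fundamental: x₁=81, y₁=4  (since 6561 − 410·16 = 1)
(81+4√410)^2 = 13121 + 648√410
(81+4√410)^3 = 2125521 + 104972√410
(81+4√410)^4 = 344321281 + 17004816√410

81 4
13121 648
2125521 104972
344321281 17004816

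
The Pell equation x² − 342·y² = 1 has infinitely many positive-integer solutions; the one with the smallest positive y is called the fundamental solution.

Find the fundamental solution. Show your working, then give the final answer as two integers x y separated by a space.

d=342: √d = [18; 2,36] (ℓ=2, even), read p_1/q_1
step 0: (18, 1)  from 18·(1,0) + (0,1)
step 1: (37, 2)  from 2·(18,1) + (1,0)
(x₁, y₁) = (37, 2);  37² − 342·2² = 1 ✓

37 2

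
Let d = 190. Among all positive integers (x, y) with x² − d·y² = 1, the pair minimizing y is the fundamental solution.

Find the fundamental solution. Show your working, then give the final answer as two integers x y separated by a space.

52021 3774

√190 → a₀=13, period (1,3,1,1,1,…,3,1,26); ℓ=14 even so k=13
k=0  a_k=13  p_k/q_k = 13/1
…
k=3  a_k=1  p_k/q_k = 69/5
k=4  a_k=1  p_k/q_k = 124/9
…
k=6  a_k=2  p_k/q_k = 510/37
k=7  a_k=2  p_k/q_k = 1213/88
…
k=9  a_k=1  p_k/q_k = 4149/301
k=10  a_k=1  p_k/q_k = 7085/514
k=11  a_k=1  p_k/q_k = 11234/815
k=12  a_k=3  p_k/q_k = 40787/2959
k=13  a_k=1  p_k/q_k = 52021/3774
(x₁, y₁) = (52021, 3774);  52021² − 190·3774² = 1 ✓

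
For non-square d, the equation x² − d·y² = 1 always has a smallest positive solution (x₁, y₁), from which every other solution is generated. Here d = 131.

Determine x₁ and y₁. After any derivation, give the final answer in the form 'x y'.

√131 = [11; 2,4,11,4,2,22, …], period ℓ=6 (even) → k=5
step 0: (11, 1)  from 11·(1,0) + (0,1)
step 1: (23, 2)  from 2·(11,1) + (1,0)
…
step 4: (4727, 413)  from 4·(1156,101) + (103,9)
step 5: (10610, 927)  from 2·(4727,413) + (1156,101)
→ (10610, 927).  Check: 10610²=112572100, 131·927²=112572099, difference 1.

10610 927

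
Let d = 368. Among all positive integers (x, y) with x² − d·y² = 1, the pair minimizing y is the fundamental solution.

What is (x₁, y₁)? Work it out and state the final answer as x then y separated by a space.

1151 60

[19; 5,2,5,38] for √368; ℓ=4 ⇒ convergent index 3
i=0: a=19 ⇒ p=19, q=1
i=1: a=5 ⇒ p=96, q=5
i=2: a=2 ⇒ p=211, q=11
i=3: a=5 ⇒ p=1151, q=60
(x₁, y₁) = (1151, 60);  1151² − 368·60² = 1 ✓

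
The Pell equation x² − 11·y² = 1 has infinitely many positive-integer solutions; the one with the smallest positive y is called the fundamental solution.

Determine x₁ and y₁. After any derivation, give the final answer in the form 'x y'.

10 3

[3; 3,6] for √11; ℓ=2 ⇒ convergent index 1
step 0: (3, 1)  from 3·(1,0) + (0,1)
step 1: (10, 3)  from 3·(3,1) + (1,0)
(x₁, y₁) = (10, 3);  10² − 11·3² = 1 ✓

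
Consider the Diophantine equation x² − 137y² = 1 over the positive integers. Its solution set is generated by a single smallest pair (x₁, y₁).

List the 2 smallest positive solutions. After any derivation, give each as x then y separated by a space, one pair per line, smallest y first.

6083073 519712
74007554246657 6322892069952

d=137: √d = [11; 1,2,2,1,1,2,2,1,22] (ℓ=9, odd), read p_17/q_17
a_0=11:  p_0=11·1+0=11,  q_0=11·0+1=1
…
a_16=2:  p_16=2·1796332+694077=4286741,  q_16=2·153471+59299=366241
a_17=1:  p_17=1·4286741+1796332=6083073,  q_17=1·366241+153471=519712
(x₁, y₁) = (6083073, 519712);  6083073² − 137·519712² = 1 ✓
(6083073+519712√137)^2 = 74007554246657 + 6322892069952√137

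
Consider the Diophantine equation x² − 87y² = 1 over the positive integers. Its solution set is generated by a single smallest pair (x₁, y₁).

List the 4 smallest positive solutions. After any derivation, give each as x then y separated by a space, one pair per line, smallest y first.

28 3
1567 168
87724 9405
4910977 526512

√87 = [9; 3,18, …], period ℓ=2 (even) → k=1
a_0=9:  p_0=9·1+0=9,  q_0=9·0+1=1
a_1=3:  p_1=3·9+1=28,  q_1=3·1+0=3
(x₁, y₁) = (28, 3);  28² − 87·3² = 1 ✓
k=2:  x_2 = 28·28+87·3·3 = 1567,  y_2 = 28·3+3·28 = 168
k=3:  x_3 = 28·1567+87·3·168 = 87724,  y_3 = 28·168+3·1567 = 9405
k=4:  x_4 = 28·87724+87·3·9405 = 4910977,  y_4 = 28·9405+3·87724 = 526512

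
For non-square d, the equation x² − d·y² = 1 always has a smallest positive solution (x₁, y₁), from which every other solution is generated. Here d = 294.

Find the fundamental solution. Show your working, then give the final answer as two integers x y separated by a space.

√294 → a₀=17, period (6,1,4,1,6,34); ℓ=6 even so k=5
k=0  a_k=17  p_k/q_k = 17/1
k=1  a_k=6  p_k/q_k = 103/6
…
k=3  a_k=4  p_k/q_k = 583/34
k=4  a_k=1  p_k/q_k = 703/41
k=5  a_k=6  p_k/q_k = 4801/280
fundamental: x₁=4801, y₁=280  (since 23049601 − 294·78400 = 1)

4801 280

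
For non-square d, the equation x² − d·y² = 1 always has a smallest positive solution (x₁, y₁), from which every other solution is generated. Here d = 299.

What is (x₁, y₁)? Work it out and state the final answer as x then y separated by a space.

415 24

√299 → a₀=17, period (3,2,3,34); ℓ=4 even so k=3
step 0: (17, 1)  from 17·(1,0) + (0,1)
step 1: (52, 3)  from 3·(17,1) + (1,0)
step 2: (121, 7)  from 2·(52,3) + (17,1)
step 3: (415, 24)  from 3·(121,7) + (52,3)
(x₁, y₁) = (415, 24);  415² − 299·24² = 1 ✓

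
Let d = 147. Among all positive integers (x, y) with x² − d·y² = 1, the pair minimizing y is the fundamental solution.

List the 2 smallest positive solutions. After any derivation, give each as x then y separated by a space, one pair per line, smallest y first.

97 8
18817 1552

√147 = [12; 8,24, …], period ℓ=2 (even) → k=1
k=0  a_k=12  p_k/q_k = 12/1
k=1  a_k=8  p_k/q_k = 97/8
fundamental: x₁=97, y₁=8  (since 9409 − 147·64 = 1)
(x_2, y_2) = (97·97 + 147·8·8, 97·8 + 8·97) = (18817, 1552)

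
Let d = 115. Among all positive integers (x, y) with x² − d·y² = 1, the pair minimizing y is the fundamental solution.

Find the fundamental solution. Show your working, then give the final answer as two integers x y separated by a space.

1126 105

[10; 1,2,1,1,1,1,1,2,1,20] for √115; ℓ=10 ⇒ convergent index 9
k=0  a_k=10  p_k/q_k = 10/1
k=1  a_k=1  p_k/q_k = 11/1
…
k=4  a_k=1  p_k/q_k = 75/7
k=5  a_k=1  p_k/q_k = 118/11
…
k=7  a_k=1  p_k/q_k = 311/29
k=8  a_k=2  p_k/q_k = 815/76
k=9  a_k=1  p_k/q_k = 1126/105
(x₁, y₁) = (1126, 105);  1126² − 115·105² = 1 ✓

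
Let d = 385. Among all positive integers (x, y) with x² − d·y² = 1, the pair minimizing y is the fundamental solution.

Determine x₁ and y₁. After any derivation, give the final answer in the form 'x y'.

95831 4884

d=385: √d = [19; 1,1,1,1,1,…,1,1,38] (ℓ=16, even), read p_15/q_15
i=0: a=19 ⇒ p=19, q=1
…
i=2: a=1 ⇒ p=39, q=2
…
i=5: a=1 ⇒ p=157, q=8
i=6: a=3 ⇒ p=569, q=29
…
i=9: a=1 ⇒ p=2747, q=140
…
i=12: a=1 ⇒ p=23271, q=1186
…
i=14: a=1 ⇒ p=59551, q=3035
i=15: a=1 ⇒ p=95831, q=4884
fundamental: x₁=95831, y₁=4884  (since 9183580561 − 385·23853456 = 1)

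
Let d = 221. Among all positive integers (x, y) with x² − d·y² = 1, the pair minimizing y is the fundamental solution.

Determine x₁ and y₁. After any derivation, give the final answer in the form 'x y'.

√221 = [14; 1,6,2,6,1,28, …], period ℓ=6 (even) → k=5
i=0: a=14 ⇒ p=14, q=1
i=1: a=1 ⇒ p=15, q=1
i=2: a=6 ⇒ p=104, q=7
…
i=4: a=6 ⇒ p=1442, q=97
i=5: a=1 ⇒ p=1665, q=112
fundamental: x₁=1665, y₁=112  (since 2772225 − 221·12544 = 1)

1665 112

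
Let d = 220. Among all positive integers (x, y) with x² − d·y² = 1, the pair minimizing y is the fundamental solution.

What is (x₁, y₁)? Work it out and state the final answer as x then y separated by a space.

89 6

√220 → a₀=14, period (1,4,1,28); ℓ=4 even so k=3
i=0: a=14 ⇒ p=14, q=1
i=1: a=1 ⇒ p=15, q=1
i=2: a=4 ⇒ p=74, q=5
i=3: a=1 ⇒ p=89, q=6
→ (89, 6).  Check: 89²=7921, 220·6²=7920, difference 1.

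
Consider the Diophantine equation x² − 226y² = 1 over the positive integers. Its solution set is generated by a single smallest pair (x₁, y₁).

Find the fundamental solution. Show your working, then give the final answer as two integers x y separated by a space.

d=226: √d = [15; 30] (ℓ=1, odd), read p_1/q_1
i=0: a=15 ⇒ p=15, q=1
i=1: a=30 ⇒ p=451, q=30
fundamental: x₁=451, y₁=30  (since 203401 − 226·900 = 1)

451 30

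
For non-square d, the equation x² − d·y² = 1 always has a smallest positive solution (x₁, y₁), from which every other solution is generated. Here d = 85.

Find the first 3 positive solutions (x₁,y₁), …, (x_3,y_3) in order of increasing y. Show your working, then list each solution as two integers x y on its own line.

285769 30996
163327842721 17715391848
93348068572789129 10125019625991228

√85 → a₀=9, period (4,1,1,4,18); ℓ=5 odd so k=9
k=0  a_k=9  p_k/q_k = 9/1
k=1  a_k=4  p_k/q_k = 37/4
k=2  a_k=1  p_k/q_k = 46/5
k=3  a_k=1  p_k/q_k = 83/9
k=4  a_k=4  p_k/q_k = 378/41
k=5  a_k=18  p_k/q_k = 6887/747
k=6  a_k=4  p_k/q_k = 27926/3029
k=7  a_k=1  p_k/q_k = 34813/3776
k=8  a_k=1  p_k/q_k = 62739/6805
k=9  a_k=4  p_k/q_k = 285769/30996
fundamental: x₁=285769, y₁=30996  (since 81663921361 − 85·960752016 = 1)
(x_2, y_2) = (285769·285769 + 85·30996·30996, 285769·30996 + 30996·285769) = (163327842721, 17715391848)
(x_3, y_3) = (285769·163327842721 + 85·30996·17715391848, 285769·17715391848 + 30996·163327842721) = (93348068572789129, 10125019625991228)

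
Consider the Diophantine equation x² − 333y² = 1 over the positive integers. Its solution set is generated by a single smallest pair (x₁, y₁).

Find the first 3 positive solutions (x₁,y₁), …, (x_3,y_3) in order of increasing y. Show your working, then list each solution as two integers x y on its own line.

73 4
10657 584
1555849 85260

√333 = [18; 4,36, …], period ℓ=2 (even) → k=1
i=0: a=18 ⇒ p=18, q=1
i=1: a=4 ⇒ p=73, q=4
fundamental: x₁=73, y₁=4  (since 5329 − 333·16 = 1)
k=2:  x_2 = 73·73+333·4·4 = 10657,  y_2 = 73·4+4·73 = 584
k=3:  x_3 = 73·10657+333·4·584 = 1555849,  y_3 = 73·584+4·10657 = 85260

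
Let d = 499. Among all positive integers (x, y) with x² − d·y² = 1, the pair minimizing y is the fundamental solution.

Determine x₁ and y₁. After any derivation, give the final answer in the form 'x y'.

[22; 2,1,21,1,2,44] for √499; ℓ=6 ⇒ convergent index 5
k=0  a_k=22  p_k/q_k = 22/1
k=1  a_k=2  p_k/q_k = 45/2
…
k=3  a_k=21  p_k/q_k = 1452/65
k=4  a_k=1  p_k/q_k = 1519/68
k=5  a_k=2  p_k/q_k = 4490/201
(x₁, y₁) = (4490, 201);  4490² − 499·201² = 1 ✓

4490 201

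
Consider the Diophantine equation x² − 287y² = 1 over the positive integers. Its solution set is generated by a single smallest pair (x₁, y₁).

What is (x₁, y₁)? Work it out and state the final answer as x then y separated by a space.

288 17

√287 = [16; 1,15,1,32, …], period ℓ=4 (even) → k=3
a_0=16:  p_0=16·1+0=16,  q_0=16·0+1=1
a_1=1:  p_1=1·16+1=17,  q_1=1·1+0=1
a_2=15:  p_2=15·17+16=271,  q_2=15·1+1=16
a_3=1:  p_3=1·271+17=288,  q_3=1·16+1=17
(x₁, y₁) = (288, 17);  288² − 287·17² = 1 ✓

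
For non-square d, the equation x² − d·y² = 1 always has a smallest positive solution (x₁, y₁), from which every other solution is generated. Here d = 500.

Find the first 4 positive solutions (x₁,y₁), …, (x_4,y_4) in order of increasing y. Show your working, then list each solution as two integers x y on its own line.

[22; 2,1,3,2,1,…,1,2,44] for √500; ℓ=14 ⇒ convergent index 13
i=0: a=22 ⇒ p=22, q=1
i=1: a=2 ⇒ p=45, q=2
i=2: a=1 ⇒ p=67, q=3
i=3: a=3 ⇒ p=246, q=11
i=4: a=2 ⇒ p=559, q=25
i=5: a=1 ⇒ p=805, q=36
…
i=8: a=1 ⇒ p=15809, q=707
…
i=11: a=3 ⇒ p=259205, q=11592
i=12: a=1 ⇒ p=335522, q=15005
i=13: a=2 ⇒ p=930249, q=41602
(x₁, y₁) = (930249, 41602);  930249² − 500·41602² = 1 ✓
(930249+41602√500)^2 = 1730726404001 + 77400437796√500
(930249+41602√500)^3 = 3220013013190122249 + 144003359718540806√500
(930249+41602√500)^4 = 5990827771012465337616001 + 267917962749548332043592√500

930249 41602
1730726404001 77400437796
3220013013190122249 144003359718540806
5990827771012465337616001 267917962749548332043592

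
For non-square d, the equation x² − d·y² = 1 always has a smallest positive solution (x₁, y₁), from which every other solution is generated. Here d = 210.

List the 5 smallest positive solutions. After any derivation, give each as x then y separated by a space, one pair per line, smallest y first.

d=210: √d = [14; 2,28] (ℓ=2, even), read p_1/q_1
a_0=14:  p_0=14·1+0=14,  q_0=14·0+1=1
a_1=2:  p_1=2·14+1=29,  q_1=2·1+0=2
fundamental: x₁=29, y₁=2  (since 841 − 210·4 = 1)
(x_2, y_2) = (29·29 + 210·2·2, 29·2 + 2·29) = (1681, 116)
(x_3, y_3) = (29·1681 + 210·2·116, 29·116 + 2·1681) = (97469, 6726)
(x_4, y_4) = (29·97469 + 210·2·6726, 29·6726 + 2·97469) = (5651521, 389992)
(x_5, y_5) = (29·5651521 + 210·2·389992, 29·389992 + 2·5651521) = (327690749, 22612810)

29 2
1681 116
97469 6726
5651521 389992
327690749 22612810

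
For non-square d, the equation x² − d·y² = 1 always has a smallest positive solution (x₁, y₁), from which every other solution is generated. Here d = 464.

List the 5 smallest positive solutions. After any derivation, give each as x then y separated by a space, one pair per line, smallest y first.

9801 455
192119201 8918910
3765920568201 174828473365
73819574785756801 3426987725981820
1447011301184484245001 67175813229867162275

d=464: √d = [21; 1,1,5,1,1,1,5,1,1,42] (ℓ=10, even), read p_9/q_9
a_0=21:  p_0=21·1+0=21,  q_0=21·0+1=1
…
a_2=1:  p_2=1·22+21=43,  q_2=1·1+1=2
…
a_4=1:  p_4=1·237+43=280,  q_4=1·11+2=13
a_5=1:  p_5=1·280+237=517,  q_5=1·13+11=24
a_6=1:  p_6=1·517+280=797,  q_6=1·24+13=37
…
a_8=1:  p_8=1·4502+797=5299,  q_8=1·209+37=246
a_9=1:  p_9=1·5299+4502=9801,  q_9=1·246+209=455
fundamental: x₁=9801, y₁=455  (since 96059601 − 464·207025 = 1)
(x_2, y_2) = (9801·9801 + 464·455·455, 9801·455 + 455·9801) = (192119201, 8918910)
(x_3, y_3) = (9801·192119201 + 464·455·8918910, 9801·8918910 + 455·192119201) = (3765920568201, 174828473365)
(x_4, y_4) = (9801·3765920568201 + 464·455·174828473365, 9801·174828473365 + 455·3765920568201) = (73819574785756801, 3426987725981820)
(x_5, y_5) = (9801·73819574785756801 + 464·455·3426987725981820, 9801·3426987725981820 + 455·73819574785756801) = (1447011301184484245001, 67175813229867162275)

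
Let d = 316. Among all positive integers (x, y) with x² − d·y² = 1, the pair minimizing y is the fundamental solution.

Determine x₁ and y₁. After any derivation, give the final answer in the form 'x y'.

[17; 1,3,2,8,2,3,1,34] for √316; ℓ=8 ⇒ convergent index 7
i=0: a=17 ⇒ p=17, q=1
…
i=2: a=3 ⇒ p=71, q=4
i=3: a=2 ⇒ p=160, q=9
i=4: a=8 ⇒ p=1351, q=76
i=5: a=2 ⇒ p=2862, q=161
i=6: a=3 ⇒ p=9937, q=559
i=7: a=1 ⇒ p=12799, q=720
fundamental: x₁=12799, y₁=720  (since 163814401 − 316·518400 = 1)

12799 720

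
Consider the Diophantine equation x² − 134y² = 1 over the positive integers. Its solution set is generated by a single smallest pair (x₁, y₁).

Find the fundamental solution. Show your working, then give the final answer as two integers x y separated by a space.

145925 12606

√134 = [11; 1,1,2,1,3,…,1,1,22, …], period ℓ=14 (even) → k=13
step 0: (11, 1)  from 11·(1,0) + (0,1)
step 1: (12, 1)  from 1·(11,1) + (1,0)
step 2: (23, 2)  from 1·(12,1) + (11,1)
…
step 4: (81, 7)  from 1·(58,5) + (23,2)
step 5: (301, 26)  from 3·(81,7) + (58,5)
step 6: (382, 33)  from 1·(301,26) + (81,7)
step 7: (4121, 356)  from 10·(382,33) + (301,26)
step 8: (4503, 389)  from 1·(4121,356) + (382,33)
…
step 10: (22133, 1912)  from 1·(17630,1523) + (4503,389)
step 11: (61896, 5347)  from 2·(22133,1912) + (17630,1523)
step 12: (84029, 7259)  from 1·(61896,5347) + (22133,1912)
step 13: (145925, 12606)  from 1·(84029,7259) + (61896,5347)
→ (145925, 12606).  Check: 145925²=21294105625, 134·12606²=21294105624, difference 1.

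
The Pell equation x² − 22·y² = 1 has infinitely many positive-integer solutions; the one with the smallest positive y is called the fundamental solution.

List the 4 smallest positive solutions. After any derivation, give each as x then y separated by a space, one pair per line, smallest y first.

√22 → a₀=4, period (1,2,4,2,1,8); ℓ=6 even so k=5
a_0=4:  p_0=4·1+0=4,  q_0=4·0+1=1
a_1=1:  p_1=1·4+1=5,  q_1=1·1+0=1
a_2=2:  p_2=2·5+4=14,  q_2=2·1+1=3
a_3=4:  p_3=4·14+5=61,  q_3=4·3+1=13
a_4=2:  p_4=2·61+14=136,  q_4=2·13+3=29
a_5=1:  p_5=1·136+61=197,  q_5=1·29+13=42
fundamental: x₁=197, y₁=42  (since 38809 − 22·1764 = 1)
(197+42√22)^2 = 77617 + 16548√22
(197+42√22)^3 = 30580901 + 6519870√22
(197+42√22)^4 = 12048797377 + 2568812232√22

197 42
77617 16548
30580901 6519870
12048797377 2568812232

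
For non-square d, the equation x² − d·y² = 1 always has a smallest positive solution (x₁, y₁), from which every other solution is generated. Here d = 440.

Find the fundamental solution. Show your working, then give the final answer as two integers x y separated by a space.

21 1

[20; 1,40] for √440; ℓ=2 ⇒ convergent index 1
i=0: a=20 ⇒ p=20, q=1
i=1: a=1 ⇒ p=21, q=1
(x₁, y₁) = (21, 1);  21² − 440·1² = 1 ✓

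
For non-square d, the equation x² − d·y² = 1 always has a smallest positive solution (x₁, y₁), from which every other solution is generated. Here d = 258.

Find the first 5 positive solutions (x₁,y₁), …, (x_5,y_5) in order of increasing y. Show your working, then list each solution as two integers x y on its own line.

√258 → a₀=16, period (16,32); ℓ=2 even so k=1
i=0: a=16 ⇒ p=16, q=1
i=1: a=16 ⇒ p=257, q=16
fundamental: x₁=257, y₁=16  (since 66049 − 258·256 = 1)
k=2:  x_2 = 257·257+258·16·16 = 132097,  y_2 = 257·16+16·257 = 8224
k=3:  x_3 = 257·132097+258·16·8224 = 67897601,  y_3 = 257·8224+16·132097 = 4227120
k=4:  x_4 = 257·67897601+258·16·4227120 = 34899234817,  y_4 = 257·4227120+16·67897601 = 2172731456
k=5:  x_5 = 257·34899234817+258·16·2172731456 = 17938138798337,  y_5 = 257·2172731456+16·34899234817 = 1116779741264

257 16
132097 8224
67897601 4227120
34899234817 2172731456
17938138798337 1116779741264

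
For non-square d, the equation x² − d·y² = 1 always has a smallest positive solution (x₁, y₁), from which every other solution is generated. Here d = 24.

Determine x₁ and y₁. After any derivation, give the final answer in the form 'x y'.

5 1

√24 → a₀=4, period (1,8); ℓ=2 even so k=1
a_0=4:  p_0=4·1+0=4,  q_0=4·0+1=1
a_1=1:  p_1=1·4+1=5,  q_1=1·1+0=1
→ (5, 1).  Check: 5²=25, 24·1²=24, difference 1.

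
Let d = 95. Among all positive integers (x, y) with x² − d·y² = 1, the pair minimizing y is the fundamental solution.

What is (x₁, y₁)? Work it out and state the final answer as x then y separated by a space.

[9; 1,2,1,18] for √95; ℓ=4 ⇒ convergent index 3
a_0=9:  p_0=9·1+0=9,  q_0=9·0+1=1
…
a_2=2:  p_2=2·10+9=29,  q_2=2·1+1=3
a_3=1:  p_3=1·29+10=39,  q_3=1·3+1=4
fundamental: x₁=39, y₁=4  (since 1521 − 95·16 = 1)

39 4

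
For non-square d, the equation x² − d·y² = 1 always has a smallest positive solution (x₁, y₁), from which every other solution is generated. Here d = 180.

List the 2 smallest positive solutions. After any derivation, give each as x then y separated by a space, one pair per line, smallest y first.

[13; 2,2,2,26] for √180; ℓ=4 ⇒ convergent index 3
a_0=13:  p_0=13·1+0=13,  q_0=13·0+1=1
a_1=2:  p_1=2·13+1=27,  q_1=2·1+0=2
a_2=2:  p_2=2·27+13=67,  q_2=2·2+1=5
a_3=2:  p_3=2·67+27=161,  q_3=2·5+2=12
→ (161, 12).  Check: 161²=25921, 180·12²=25920, difference 1.
(161+12√180)^2 = 51841 + 3864√180

161 12
51841 3864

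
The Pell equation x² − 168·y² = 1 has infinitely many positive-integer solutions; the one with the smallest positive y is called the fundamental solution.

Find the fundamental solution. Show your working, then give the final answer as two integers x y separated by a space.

d=168: √d = [12; 1,24] (ℓ=2, even), read p_1/q_1
k=0  a_k=12  p_k/q_k = 12/1
k=1  a_k=1  p_k/q_k = 13/1
fundamental: x₁=13, y₁=1  (since 169 − 168·1 = 1)

13 1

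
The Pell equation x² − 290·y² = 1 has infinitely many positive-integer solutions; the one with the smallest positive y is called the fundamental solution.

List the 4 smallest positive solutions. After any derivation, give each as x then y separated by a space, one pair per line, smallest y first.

[17; 34] for √290; ℓ=1 ⇒ convergent index 1
a_0=17:  p_0=17·1+0=17,  q_0=17·0+1=1
a_1=34:  p_1=34·17+1=579,  q_1=34·1+0=34
(x₁, y₁) = (579, 34);  579² − 290·34² = 1 ✓
n=2: (579,34)∘(579,34) = (579·579+290·34·34, 579·34+34·579) = (670481,39372)
n=3: (670481,39372)∘(579,34) = (579·670481+290·34·39372, 579·39372+34·670481) = (776416419,45592742)
n=4: (776416419,45592742)∘(579,34) = (579·776416419+290·34·45592742, 579·45592742+34·776416419) = (899089542721,52796355864)

579 34
670481 39372
776416419 45592742
899089542721 52796355864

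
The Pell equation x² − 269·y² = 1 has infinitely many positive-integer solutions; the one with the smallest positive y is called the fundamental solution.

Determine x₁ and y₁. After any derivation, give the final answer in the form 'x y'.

13449 820

[16; 2,2,32] for √269; ℓ=3 ⇒ convergent index 5
k=0  a_k=16  p_k/q_k = 16/1
…
k=2  a_k=2  p_k/q_k = 82/5
k=3  a_k=32  p_k/q_k = 2657/162
k=4  a_k=2  p_k/q_k = 5396/329
k=5  a_k=2  p_k/q_k = 13449/820
→ (13449, 820).  Check: 13449²=180875601, 269·820²=180875600, difference 1.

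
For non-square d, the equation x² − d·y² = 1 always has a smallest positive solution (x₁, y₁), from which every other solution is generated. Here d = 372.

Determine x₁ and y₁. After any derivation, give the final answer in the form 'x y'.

12151 630

d=372: √d = [19; 3,2,12,2,3,38] (ℓ=6, even), read p_5/q_5
a_0=19:  p_0=19·1+0=19,  q_0=19·0+1=1
…
a_3=12:  p_3=12·135+58=1678,  q_3=12·7+3=87
a_4=2:  p_4=2·1678+135=3491,  q_4=2·87+7=181
a_5=3:  p_5=3·3491+1678=12151,  q_5=3·181+87=630
(x₁, y₁) = (12151, 630);  12151² − 372·630² = 1 ✓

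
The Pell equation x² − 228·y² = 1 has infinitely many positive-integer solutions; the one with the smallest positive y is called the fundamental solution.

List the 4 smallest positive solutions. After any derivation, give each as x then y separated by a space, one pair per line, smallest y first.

151 10
45601 3020
13771351 912030
4158902401 275430040

√228 → a₀=15, period (10,30); ℓ=2 even so k=1
k=0  a_k=15  p_k/q_k = 15/1
k=1  a_k=10  p_k/q_k = 151/10
→ (151, 10).  Check: 151²=22801, 228·10²=22800, difference 1.
k=2:  x_2 = 151·151+228·10·10 = 45601,  y_2 = 151·10+10·151 = 3020
k=3:  x_3 = 151·45601+228·10·3020 = 13771351,  y_3 = 151·3020+10·45601 = 912030
k=4:  x_4 = 151·13771351+228·10·912030 = 4158902401,  y_4 = 151·912030+10·13771351 = 275430040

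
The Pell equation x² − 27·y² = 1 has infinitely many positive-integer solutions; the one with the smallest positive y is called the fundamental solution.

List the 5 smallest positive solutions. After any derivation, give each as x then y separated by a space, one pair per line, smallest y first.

26 5
1351 260
70226 13515
3650401 702520
189750626 36517525

√27 → a₀=5, period (5,10); ℓ=2 even so k=1
i=0: a=5 ⇒ p=5, q=1
i=1: a=5 ⇒ p=26, q=5
→ (26, 5).  Check: 26²=676, 27·5²=675, difference 1.
(x_2, y_2) = (26·26 + 27·5·5, 26·5 + 5·26) = (1351, 260)
(x_3, y_3) = (26·1351 + 27·5·260, 26·260 + 5·1351) = (70226, 13515)
(x_4, y_4) = (26·70226 + 27·5·13515, 26·13515 + 5·70226) = (3650401, 702520)
(x_5, y_5) = (26·3650401 + 27·5·702520, 26·702520 + 5·3650401) = (189750626, 36517525)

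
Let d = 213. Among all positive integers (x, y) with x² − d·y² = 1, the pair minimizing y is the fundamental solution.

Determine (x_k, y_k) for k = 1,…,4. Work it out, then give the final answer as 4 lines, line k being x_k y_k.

d=213: √d = [14; 1,1,2,6,1,8,1,6,2,1,1,28] (ℓ=12, even), read p_11/q_11
step 0: (14, 1)  from 14·(1,0) + (0,1)
…
step 3: (73, 5)  from 2·(29,2) + (15,1)
…
step 10: (115574, 7919)  from 1·(78825,5401) + (36749,2518)
step 11: (194399, 13320)  from 1·(115574,7919) + (78825,5401)
→ (194399, 13320).  Check: 194399²=37790971201, 213·13320²=37790971200, difference 1.
(194399+13320√213)^2 = 75581942401 + 5178789360√213
(194399+13320√213)^3 = 29386108041429599 + 2013502945575960√213
(194399+13320√213)^4 = 11425260034216163289601 + 782845918228863306720√213

194399 13320
75581942401 5178789360
29386108041429599 2013502945575960
11425260034216163289601 782845918228863306720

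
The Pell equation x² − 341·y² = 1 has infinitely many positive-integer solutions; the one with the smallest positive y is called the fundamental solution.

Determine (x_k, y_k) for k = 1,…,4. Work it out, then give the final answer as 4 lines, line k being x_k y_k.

d=341: √d = [18; 2,6,1,8,2,…,6,2,36] (ℓ=14, even), read p_13/q_13
step 0: (18, 1)  from 18·(1,0) + (0,1)
step 1: (37, 2)  from 2·(18,1) + (1,0)
…
step 4: (2456, 133)  from 8·(277,15) + (240,13)
step 5: (5189, 281)  from 2·(2456,133) + (277,15)
step 6: (7645, 414)  from 1·(5189,281) + (2456,133)
step 7: (20479, 1109)  from 2·(7645,414) + (5189,281)
…
step 11: (718667, 38918)  from 1·(641940,34763) + (76727,4155)
step 12: (4953942, 268271)  from 6·(718667,38918) + (641940,34763)
step 13: (10626551, 575460)  from 2·(4953942,268271) + (718667,38918)
→ (10626551, 575460).  Check: 10626551²=112923586155601, 341·575460²=112923586155600, difference 1.
(x_2, y_2) = (10626551·10626551 + 341·575460·575460, 10626551·575460 + 575460·10626551) = (225847172311201, 12230310076920)
(x_3, y_3) = (10626551·225847172311201 + 341·575460·12230310076920, 10626551·12230310076920 + 575460·225847172311201) = (4799952989541519968951, 259932027556408030380)
(x_4, y_4) = (10626551·4799952989541519968951 + 341·575460·259932027556408030380, 10626551·259932027556408030380 + 575460·4799952989541519968951) = (102013890481930631287980124801, 5524361894723138392975161840)

10626551 575460
225847172311201 12230310076920
4799952989541519968951 259932027556408030380
102013890481930631287980124801 5524361894723138392975161840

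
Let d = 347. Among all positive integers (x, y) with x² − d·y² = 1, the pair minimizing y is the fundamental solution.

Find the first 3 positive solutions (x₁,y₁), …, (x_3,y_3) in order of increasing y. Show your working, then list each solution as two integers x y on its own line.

√347 → a₀=18, period (1,1,1,2,4,…,1,1,36); ℓ=14 even so k=13
i=0: a=18 ⇒ p=18, q=1
i=1: a=1 ⇒ p=19, q=1
i=2: a=1 ⇒ p=37, q=2
i=3: a=1 ⇒ p=56, q=3
i=4: a=2 ⇒ p=149, q=8
…
i=6: a=1 ⇒ p=801, q=43
i=7: a=17 ⇒ p=14269, q=766
i=8: a=1 ⇒ p=15070, q=809
i=9: a=4 ⇒ p=74549, q=4002
i=10: a=2 ⇒ p=164168, q=8813
i=11: a=1 ⇒ p=238717, q=12815
i=12: a=1 ⇒ p=402885, q=21628
i=13: a=1 ⇒ p=641602, q=34443
fundamental: x₁=641602, y₁=34443  (since 411653126404 − 347·1186320249 = 1)
k=2:  x_2 = 641602·641602+347·34443·34443 = 823306252807,  y_2 = 641602·34443+34443·641602 = 44197395372
k=3:  x_3 = 641602·823306252807+347·34443·44197395372 = 1056469876826312026,  y_3 = 641602·44197395372+34443·823306252807 = 56714274530897445

641602 34443
823306252807 44197395372
1056469876826312026 56714274530897445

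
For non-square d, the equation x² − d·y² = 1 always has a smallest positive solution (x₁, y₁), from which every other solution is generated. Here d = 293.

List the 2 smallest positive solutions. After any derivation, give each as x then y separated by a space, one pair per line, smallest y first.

12320649 719780
303596783562401 17736313474440

[17; 8,1,1,8,34] for √293; ℓ=5 ⇒ convergent index 9
a_0=17:  p_0=17·1+0=17,  q_0=17·0+1=1
a_1=8:  p_1=8·17+1=137,  q_1=8·1+0=8
a_2=1:  p_2=1·137+17=154,  q_2=1·8+1=9
a_3=1:  p_3=1·154+137=291,  q_3=1·9+8=17
a_4=8:  p_4=8·291+154=2482,  q_4=8·17+9=145
a_5=34:  p_5=34·2482+291=84679,  q_5=34·145+17=4947
a_6=8:  p_6=8·84679+2482=679914,  q_6=8·4947+145=39721
a_7=1:  p_7=1·679914+84679=764593,  q_7=1·39721+4947=44668
a_8=1:  p_8=1·764593+679914=1444507,  q_8=1·44668+39721=84389
a_9=8:  p_9=8·1444507+764593=12320649,  q_9=8·84389+44668=719780
(x₁, y₁) = (12320649, 719780);  12320649² − 293·719780² = 1 ✓
k=2:  x_2 = 12320649·12320649+293·719780·719780 = 303596783562401,  y_2 = 12320649·719780+719780·12320649 = 17736313474440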